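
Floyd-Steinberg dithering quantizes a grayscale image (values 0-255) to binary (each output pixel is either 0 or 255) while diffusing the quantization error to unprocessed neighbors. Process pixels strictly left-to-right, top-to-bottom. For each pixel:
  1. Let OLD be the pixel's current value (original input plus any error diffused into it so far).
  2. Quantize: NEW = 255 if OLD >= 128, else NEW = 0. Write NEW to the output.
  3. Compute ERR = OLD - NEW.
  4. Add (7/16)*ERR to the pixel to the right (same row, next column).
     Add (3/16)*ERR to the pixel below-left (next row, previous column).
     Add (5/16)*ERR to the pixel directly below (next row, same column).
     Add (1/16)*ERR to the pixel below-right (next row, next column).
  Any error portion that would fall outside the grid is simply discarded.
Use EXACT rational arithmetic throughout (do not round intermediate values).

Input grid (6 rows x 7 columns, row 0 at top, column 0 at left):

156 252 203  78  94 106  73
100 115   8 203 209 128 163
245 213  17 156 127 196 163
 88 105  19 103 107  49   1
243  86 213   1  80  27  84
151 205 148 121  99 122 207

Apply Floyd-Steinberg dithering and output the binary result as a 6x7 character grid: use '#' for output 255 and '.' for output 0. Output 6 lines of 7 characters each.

(0,0): OLD=156 → NEW=255, ERR=-99
(0,1): OLD=3339/16 → NEW=255, ERR=-741/16
(0,2): OLD=46781/256 → NEW=255, ERR=-18499/256
(0,3): OLD=189995/4096 → NEW=0, ERR=189995/4096
(0,4): OLD=7490349/65536 → NEW=0, ERR=7490349/65536
(0,5): OLD=163581499/1048576 → NEW=255, ERR=-103805381/1048576
(0,6): OLD=498099101/16777216 → NEW=0, ERR=498099101/16777216
(1,0): OLD=15457/256 → NEW=0, ERR=15457/256
(1,1): OLD=219559/2048 → NEW=0, ERR=219559/2048
(1,2): OLD=2498483/65536 → NEW=0, ERR=2498483/65536
(1,3): OLD=65821303/262144 → NEW=255, ERR=-1025417/262144
(1,4): OLD=3814176965/16777216 → NEW=255, ERR=-464013115/16777216
(1,5): OLD=13109521365/134217728 → NEW=0, ERR=13109521365/134217728
(1,6): OLD=448443359451/2147483648 → NEW=255, ERR=-99164970789/2147483648
(2,0): OLD=9305117/32768 → NEW=255, ERR=949277/32768
(2,1): OLD=283218447/1048576 → NEW=255, ERR=15831567/1048576
(2,2): OLD=696021485/16777216 → NEW=0, ERR=696021485/16777216
(2,3): OLD=22833760197/134217728 → NEW=255, ERR=-11391760443/134217728
(2,4): OLD=106615563093/1073741824 → NEW=0, ERR=106615563093/1073741824
(2,5): OLD=8918999721543/34359738368 → NEW=255, ERR=157266437703/34359738368
(2,6): OLD=86133902533985/549755813888 → NEW=255, ERR=-54053830007455/549755813888
(3,0): OLD=1675774029/16777216 → NEW=0, ERR=1675774029/16777216
(3,1): OLD=21878380361/134217728 → NEW=255, ERR=-12347140279/134217728
(3,2): OLD=-24967886997/1073741824 → NEW=0, ERR=-24967886997/1073741824
(3,3): OLD=375868240893/4294967296 → NEW=0, ERR=375868240893/4294967296
(3,4): OLD=94486492310605/549755813888 → NEW=255, ERR=-45701240230835/549755813888
(3,5): OLD=8053434884919/4398046511104 → NEW=0, ERR=8053434884919/4398046511104
(3,6): OLD=-2015280307900119/70368744177664 → NEW=0, ERR=-2015280307900119/70368744177664
(4,0): OLD=551828066787/2147483648 → NEW=255, ERR=4219736547/2147483648
(4,1): OLD=2061396186887/34359738368 → NEW=0, ERR=2061396186887/34359738368
(4,2): OLD=133392869616841/549755813888 → NEW=255, ERR=-6794862924599/549755813888
(4,3): OLD=25950223943283/4398046511104 → NEW=0, ERR=25950223943283/4398046511104
(4,4): OLD=2196075437955945/35184372088832 → NEW=0, ERR=2196075437955945/35184372088832
(4,5): OLD=49893028733680361/1125899906842624 → NEW=0, ERR=49893028733680361/1125899906842624
(4,6): OLD=1703299930630778927/18014398509481984 → NEW=0, ERR=1703299930630778927/18014398509481984
(5,0): OLD=89534895381509/549755813888 → NEW=255, ERR=-50652837159931/549755813888
(5,1): OLD=797118284083159/4398046511104 → NEW=255, ERR=-324383576248361/4398046511104
(5,2): OLD=4106901985661585/35184372088832 → NEW=0, ERR=4106901985661585/35184372088832
(5,3): OLD=52028311154017333/281474976710656 → NEW=255, ERR=-19747807907199947/281474976710656
(5,4): OLD=1738181244640590631/18014398509481984 → NEW=0, ERR=1738181244640590631/18014398509481984
(5,5): OLD=28778553658906588343/144115188075855872 → NEW=255, ERR=-7970819300436659017/144115188075855872
(5,6): OLD=496032072707320278233/2305843009213693952 → NEW=255, ERR=-91957894642171679527/2305843009213693952
Row 0: ###..#.
Row 1: ...##.#
Row 2: ##.#.##
Row 3: .#..#..
Row 4: #.#....
Row 5: ##.#.##

Answer: ###..#.
...##.#
##.#.##
.#..#..
#.#....
##.#.##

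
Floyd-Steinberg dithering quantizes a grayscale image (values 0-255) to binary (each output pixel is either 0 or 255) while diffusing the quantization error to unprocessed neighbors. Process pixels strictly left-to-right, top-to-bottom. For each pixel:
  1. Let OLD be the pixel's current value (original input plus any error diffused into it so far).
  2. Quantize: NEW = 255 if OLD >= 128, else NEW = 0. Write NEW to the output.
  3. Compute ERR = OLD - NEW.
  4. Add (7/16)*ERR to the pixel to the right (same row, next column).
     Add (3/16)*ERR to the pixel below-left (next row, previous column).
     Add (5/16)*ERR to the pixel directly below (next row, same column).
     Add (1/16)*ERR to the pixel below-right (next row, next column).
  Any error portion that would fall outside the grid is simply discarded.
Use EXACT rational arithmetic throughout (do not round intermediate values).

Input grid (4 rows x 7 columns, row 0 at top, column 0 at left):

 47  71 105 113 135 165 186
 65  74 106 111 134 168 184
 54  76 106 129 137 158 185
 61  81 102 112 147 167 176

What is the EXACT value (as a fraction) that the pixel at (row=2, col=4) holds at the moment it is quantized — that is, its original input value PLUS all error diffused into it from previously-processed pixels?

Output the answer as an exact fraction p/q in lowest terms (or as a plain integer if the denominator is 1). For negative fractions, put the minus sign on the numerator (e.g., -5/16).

Answer: 45840069591/1073741824

Derivation:
(0,0): OLD=47 → NEW=0, ERR=47
(0,1): OLD=1465/16 → NEW=0, ERR=1465/16
(0,2): OLD=37135/256 → NEW=255, ERR=-28145/256
(0,3): OLD=265833/4096 → NEW=0, ERR=265833/4096
(0,4): OLD=10708191/65536 → NEW=255, ERR=-6003489/65536
(0,5): OLD=130990617/1048576 → NEW=0, ERR=130990617/1048576
(0,6): OLD=4037496495/16777216 → NEW=255, ERR=-240693585/16777216
(1,0): OLD=24795/256 → NEW=0, ERR=24795/256
(1,1): OLD=260733/2048 → NEW=0, ERR=260733/2048
(1,2): OLD=9518017/65536 → NEW=255, ERR=-7193663/65536
(1,3): OLD=15521837/262144 → NEW=0, ERR=15521837/262144
(1,4): OLD=2663504359/16777216 → NEW=255, ERR=-1614685721/16777216
(1,5): OLD=21007315991/134217728 → NEW=255, ERR=-13218204649/134217728
(1,6): OLD=309748614265/2147483648 → NEW=255, ERR=-237859715975/2147483648
(2,0): OLD=3543471/32768 → NEW=0, ERR=3543471/32768
(2,1): OLD=155784181/1048576 → NEW=255, ERR=-111602699/1048576
(2,2): OLD=741430303/16777216 → NEW=0, ERR=741430303/16777216
(2,3): OLD=19049769447/134217728 → NEW=255, ERR=-15175751193/134217728
(2,4): OLD=45840069591/1073741824 → NEW=0, ERR=45840069591/1073741824
Target (2,4): original=137, with diffused error = 45840069591/1073741824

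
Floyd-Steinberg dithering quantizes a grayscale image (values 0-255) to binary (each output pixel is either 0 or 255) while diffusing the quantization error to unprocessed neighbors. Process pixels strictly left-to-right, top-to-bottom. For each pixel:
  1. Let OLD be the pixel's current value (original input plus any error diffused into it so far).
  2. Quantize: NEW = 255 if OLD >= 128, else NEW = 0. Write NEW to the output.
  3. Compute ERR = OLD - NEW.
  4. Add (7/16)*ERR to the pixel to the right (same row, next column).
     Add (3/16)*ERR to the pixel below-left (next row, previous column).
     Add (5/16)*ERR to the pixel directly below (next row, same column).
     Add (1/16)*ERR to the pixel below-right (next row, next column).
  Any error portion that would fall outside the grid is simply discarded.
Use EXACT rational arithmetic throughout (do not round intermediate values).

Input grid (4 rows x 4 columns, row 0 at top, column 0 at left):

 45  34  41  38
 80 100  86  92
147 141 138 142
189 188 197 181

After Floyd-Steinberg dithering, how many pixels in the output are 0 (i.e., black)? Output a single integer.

(0,0): OLD=45 → NEW=0, ERR=45
(0,1): OLD=859/16 → NEW=0, ERR=859/16
(0,2): OLD=16509/256 → NEW=0, ERR=16509/256
(0,3): OLD=271211/4096 → NEW=0, ERR=271211/4096
(1,0): OLD=26657/256 → NEW=0, ERR=26657/256
(1,1): OLD=362983/2048 → NEW=255, ERR=-159257/2048
(1,2): OLD=5760755/65536 → NEW=0, ERR=5760755/65536
(1,3): OLD=162717461/1048576 → NEW=255, ERR=-104669419/1048576
(2,0): OLD=5405405/32768 → NEW=255, ERR=-2950435/32768
(2,1): OLD=105168463/1048576 → NEW=0, ERR=105168463/1048576
(2,2): OLD=389593451/2097152 → NEW=255, ERR=-145180309/2097152
(2,3): OLD=2886117151/33554432 → NEW=0, ERR=2886117151/33554432
(3,0): OLD=3014329613/16777216 → NEW=255, ERR=-1263860467/16777216
(3,1): OLD=45037369363/268435456 → NEW=255, ERR=-23413671917/268435456
(3,2): OLD=685487394285/4294967296 → NEW=255, ERR=-409729266195/4294967296
(3,3): OLD=11119906129659/68719476736 → NEW=255, ERR=-6403560438021/68719476736
Output grid:
  Row 0: ....  (4 black, running=4)
  Row 1: .#.#  (2 black, running=6)
  Row 2: #.#.  (2 black, running=8)
  Row 3: ####  (0 black, running=8)

Answer: 8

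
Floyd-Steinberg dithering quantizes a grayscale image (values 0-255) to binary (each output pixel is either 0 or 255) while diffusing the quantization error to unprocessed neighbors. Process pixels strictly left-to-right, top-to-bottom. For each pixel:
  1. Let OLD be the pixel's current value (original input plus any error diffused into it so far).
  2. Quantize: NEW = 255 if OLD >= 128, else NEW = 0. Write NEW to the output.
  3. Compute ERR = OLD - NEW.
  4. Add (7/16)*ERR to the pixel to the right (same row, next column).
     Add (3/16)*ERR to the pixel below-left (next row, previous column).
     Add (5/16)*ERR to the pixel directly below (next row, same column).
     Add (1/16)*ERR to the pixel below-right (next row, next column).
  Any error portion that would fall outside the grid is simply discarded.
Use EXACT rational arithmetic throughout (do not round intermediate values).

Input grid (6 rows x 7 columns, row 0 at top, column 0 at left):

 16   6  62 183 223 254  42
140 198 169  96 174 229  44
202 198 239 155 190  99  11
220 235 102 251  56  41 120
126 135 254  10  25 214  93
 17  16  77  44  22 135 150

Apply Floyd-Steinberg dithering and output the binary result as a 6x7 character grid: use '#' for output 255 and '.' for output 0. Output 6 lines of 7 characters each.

Answer: ...###.
###.##.
#.##...
##.#.#.
.##..#.
.....##

Derivation:
(0,0): OLD=16 → NEW=0, ERR=16
(0,1): OLD=13 → NEW=0, ERR=13
(0,2): OLD=1083/16 → NEW=0, ERR=1083/16
(0,3): OLD=54429/256 → NEW=255, ERR=-10851/256
(0,4): OLD=837451/4096 → NEW=255, ERR=-207029/4096
(0,5): OLD=15196941/65536 → NEW=255, ERR=-1514739/65536
(0,6): OLD=33437019/1048576 → NEW=0, ERR=33437019/1048576
(1,0): OLD=2359/16 → NEW=255, ERR=-1721/16
(1,1): OLD=21593/128 → NEW=255, ERR=-11047/128
(1,2): OLD=594981/4096 → NEW=255, ERR=-449499/4096
(1,3): OLD=483261/16384 → NEW=0, ERR=483261/16384
(1,4): OLD=172099139/1048576 → NEW=255, ERR=-95287741/1048576
(1,5): OLD=1550550395/8388608 → NEW=255, ERR=-588544645/8388608
(1,6): OLD=2929361685/134217728 → NEW=0, ERR=2929361685/134217728
(2,0): OLD=311715/2048 → NEW=255, ERR=-210525/2048
(2,1): OLD=6472185/65536 → NEW=0, ERR=6472185/65536
(2,2): OLD=260098107/1048576 → NEW=255, ERR=-7288773/1048576
(2,3): OLD=1151577811/8388608 → NEW=255, ERR=-987517229/8388608
(2,4): OLD=6629516887/67108864 → NEW=0, ERR=6629516887/67108864
(2,5): OLD=254921800177/2147483648 → NEW=0, ERR=254921800177/2147483648
(2,6): OLD=2246091228967/34359738368 → NEW=0, ERR=2246091228967/34359738368
(3,0): OLD=216419275/1048576 → NEW=255, ERR=-50967605/1048576
(3,1): OLD=1986996103/8388608 → NEW=255, ERR=-152098937/8388608
(3,2): OLD=5099926385/67108864 → NEW=0, ERR=5099926385/67108864
(3,3): OLD=71282515637/268435456 → NEW=255, ERR=2831474357/268435456
(3,4): OLD=3655391604427/34359738368 → NEW=0, ERR=3655391604427/34359738368
(3,5): OLD=39327029973801/274877906944 → NEW=255, ERR=-30766836296919/274877906944
(3,6): OLD=434871366835383/4398046511104 → NEW=0, ERR=434871366835383/4398046511104
(4,0): OLD=14416432717/134217728 → NEW=0, ERR=14416432717/134217728
(4,1): OLD=402733111409/2147483648 → NEW=255, ERR=-144875218831/2147483648
(4,2): OLD=8558253291951/34359738368 → NEW=255, ERR=-203479991889/34359738368
(4,3): OLD=9731339453269/274877906944 → NEW=0, ERR=9731339453269/274877906944
(4,4): OLD=117442561989187/2199023255552 → NEW=0, ERR=117442561989187/2199023255552
(4,5): OLD=16014264443987999/70368744177664 → NEW=255, ERR=-1929765321316321/70368744177664
(4,6): OLD=118113733341969161/1125899906842624 → NEW=0, ERR=118113733341969161/1125899906842624
(5,0): OLD=1302804513123/34359738368 → NEW=0, ERR=1302804513123/34359738368
(5,1): OLD=4702936953737/274877906944 → NEW=0, ERR=4702936953737/274877906944
(5,2): OLD=187040465352523/2199023255552 → NEW=0, ERR=187040465352523/2199023255552
(5,3): OLD=1792977086996847/17592186044416 → NEW=0, ERR=1792977086996847/17592186044416
(5,4): OLD=90465893240807265/1125899906842624 → NEW=0, ERR=90465893240807265/1125899906842624
(5,5): OLD=1662647808762392121/9007199254740992 → NEW=255, ERR=-634188001196560839/9007199254740992
(5,6): OLD=21655501575552732279/144115188075855872 → NEW=255, ERR=-15093871383790515081/144115188075855872
Row 0: ...###.
Row 1: ###.##.
Row 2: #.##...
Row 3: ##.#.#.
Row 4: .##..#.
Row 5: .....##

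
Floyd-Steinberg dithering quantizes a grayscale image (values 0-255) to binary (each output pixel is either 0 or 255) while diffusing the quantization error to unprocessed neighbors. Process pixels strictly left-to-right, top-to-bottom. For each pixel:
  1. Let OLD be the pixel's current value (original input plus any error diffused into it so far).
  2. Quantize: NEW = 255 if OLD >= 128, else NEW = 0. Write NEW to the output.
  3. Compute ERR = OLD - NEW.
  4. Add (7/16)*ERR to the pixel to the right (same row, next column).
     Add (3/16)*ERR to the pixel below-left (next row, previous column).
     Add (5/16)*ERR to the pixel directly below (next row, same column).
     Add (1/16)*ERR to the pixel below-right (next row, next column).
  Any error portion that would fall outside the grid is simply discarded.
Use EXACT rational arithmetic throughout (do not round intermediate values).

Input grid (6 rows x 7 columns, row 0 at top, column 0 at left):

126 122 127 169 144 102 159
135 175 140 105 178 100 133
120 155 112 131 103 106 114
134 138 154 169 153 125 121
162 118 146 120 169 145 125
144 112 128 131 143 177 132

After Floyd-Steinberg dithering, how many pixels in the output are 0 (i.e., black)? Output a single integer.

Answer: 20

Derivation:
(0,0): OLD=126 → NEW=0, ERR=126
(0,1): OLD=1417/8 → NEW=255, ERR=-623/8
(0,2): OLD=11895/128 → NEW=0, ERR=11895/128
(0,3): OLD=429377/2048 → NEW=255, ERR=-92863/2048
(0,4): OLD=4068551/32768 → NEW=0, ERR=4068551/32768
(0,5): OLD=81957233/524288 → NEW=255, ERR=-51736207/524288
(0,6): OLD=971635223/8388608 → NEW=0, ERR=971635223/8388608
(1,0): OLD=20451/128 → NEW=255, ERR=-12189/128
(1,1): OLD=137525/1024 → NEW=255, ERR=-123595/1024
(1,2): OLD=3370713/32768 → NEW=0, ERR=3370713/32768
(1,3): OLD=21616741/131072 → NEW=255, ERR=-11806619/131072
(1,4): OLD=1309089423/8388608 → NEW=255, ERR=-830005617/8388608
(1,5): OLD=3714645823/67108864 → NEW=0, ERR=3714645823/67108864
(1,6): OLD=201053357777/1073741824 → NEW=255, ERR=-72750807343/1073741824
(2,0): OLD=1107735/16384 → NEW=0, ERR=1107735/16384
(2,1): OLD=83989485/524288 → NEW=255, ERR=-49703955/524288
(2,2): OLD=656293383/8388608 → NEW=0, ERR=656293383/8388608
(2,3): OLD=8385671823/67108864 → NEW=0, ERR=8385671823/67108864
(2,4): OLD=70596917247/536870912 → NEW=255, ERR=-66305165313/536870912
(2,5): OLD=865472343957/17179869184 → NEW=0, ERR=865472343957/17179869184
(2,6): OLD=32525272542563/274877906944 → NEW=0, ERR=32525272542563/274877906944
(3,0): OLD=1152199207/8388608 → NEW=255, ERR=-986895833/8388608
(3,1): OLD=5086749851/67108864 → NEW=0, ERR=5086749851/67108864
(3,2): OLD=123005067201/536870912 → NEW=255, ERR=-13897015359/536870912
(3,3): OLD=383233498007/2147483648 → NEW=255, ERR=-164374832233/2147483648
(3,4): OLD=26985651725863/274877906944 → NEW=0, ERR=26985651725863/274877906944
(3,5): OLD=435760368236517/2199023255552 → NEW=255, ERR=-124990561929243/2199023255552
(3,6): OLD=4794166450972987/35184372088832 → NEW=255, ERR=-4177848431679173/35184372088832
(4,0): OLD=149730591721/1073741824 → NEW=255, ERR=-124073573399/1073741824
(4,1): OLD=1355944779221/17179869184 → NEW=0, ERR=1355944779221/17179869184
(4,2): OLD=44757477399195/274877906944 → NEW=255, ERR=-25336388871525/274877906944
(4,3): OLD=159526324958233/2199023255552 → NEW=0, ERR=159526324958233/2199023255552
(4,4): OLD=3799488856380219/17592186044416 → NEW=255, ERR=-686518584945861/17592186044416
(4,5): OLD=52937856228381691/562949953421312 → NEW=0, ERR=52937856228381691/562949953421312
(4,6): OLD=1130239442053075789/9007199254740992 → NEW=0, ERR=1130239442053075789/9007199254740992
(5,0): OLD=33724367065679/274877906944 → NEW=0, ERR=33724367065679/274877906944
(5,1): OLD=364677679818181/2199023255552 → NEW=255, ERR=-196073250347579/2199023255552
(5,2): OLD=1384885613345715/17592186044416 → NEW=0, ERR=1384885613345715/17592186044416
(5,3): OLD=24633694799115039/140737488355328 → NEW=255, ERR=-11254364731493601/140737488355328
(5,4): OLD=1062716615229255989/9007199254740992 → NEW=0, ERR=1062716615229255989/9007199254740992
(5,5): OLD=20110826952484381541/72057594037927936 → NEW=255, ERR=1736140472812757861/72057594037927936
(5,6): OLD=216324245197148993867/1152921504606846976 → NEW=255, ERR=-77670738477596985013/1152921504606846976
Output grid:
  Row 0: .#.#.#.  (4 black, running=4)
  Row 1: ##.##.#  (2 black, running=6)
  Row 2: .#..#..  (5 black, running=11)
  Row 3: #.##.##  (2 black, running=13)
  Row 4: #.#.#..  (4 black, running=17)
  Row 5: .#.#.##  (3 black, running=20)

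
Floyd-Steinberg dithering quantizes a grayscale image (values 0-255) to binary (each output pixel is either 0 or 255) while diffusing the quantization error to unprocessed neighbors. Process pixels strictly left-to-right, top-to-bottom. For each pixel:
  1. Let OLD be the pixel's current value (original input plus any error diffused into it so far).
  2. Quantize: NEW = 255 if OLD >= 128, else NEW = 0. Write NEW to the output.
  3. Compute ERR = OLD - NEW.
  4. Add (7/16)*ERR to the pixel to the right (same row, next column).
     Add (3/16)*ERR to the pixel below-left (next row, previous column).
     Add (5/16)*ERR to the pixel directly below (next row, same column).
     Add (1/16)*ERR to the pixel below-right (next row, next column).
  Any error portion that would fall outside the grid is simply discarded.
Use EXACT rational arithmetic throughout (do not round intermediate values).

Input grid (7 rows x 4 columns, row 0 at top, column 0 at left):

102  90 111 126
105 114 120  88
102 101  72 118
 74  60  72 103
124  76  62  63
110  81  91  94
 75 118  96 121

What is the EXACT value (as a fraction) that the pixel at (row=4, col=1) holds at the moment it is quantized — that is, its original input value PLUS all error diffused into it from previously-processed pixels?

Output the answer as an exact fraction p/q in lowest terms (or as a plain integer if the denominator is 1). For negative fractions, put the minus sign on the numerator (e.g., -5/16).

Answer: 1467537821693/17179869184

Derivation:
(0,0): OLD=102 → NEW=0, ERR=102
(0,1): OLD=1077/8 → NEW=255, ERR=-963/8
(0,2): OLD=7467/128 → NEW=0, ERR=7467/128
(0,3): OLD=310317/2048 → NEW=255, ERR=-211923/2048
(1,0): OLD=14631/128 → NEW=0, ERR=14631/128
(1,1): OLD=147153/1024 → NEW=255, ERR=-113967/1024
(1,2): OLD=2051685/32768 → NEW=0, ERR=2051685/32768
(1,3): OLD=45456851/524288 → NEW=0, ERR=45456851/524288
(2,0): OLD=1914507/16384 → NEW=0, ERR=1914507/16384
(2,1): OLD=71422057/524288 → NEW=255, ERR=-62271383/524288
(2,2): OLD=51279293/1048576 → NEW=0, ERR=51279293/1048576
(2,3): OLD=2858888969/16777216 → NEW=255, ERR=-1419301111/16777216
(3,0): OLD=740263963/8388608 → NEW=0, ERR=740263963/8388608
(3,1): OLD=10464131397/134217728 → NEW=0, ERR=10464131397/134217728
(3,2): OLD=210681789243/2147483648 → NEW=0, ERR=210681789243/2147483648
(3,3): OLD=4210492857629/34359738368 → NEW=0, ERR=4210492857629/34359738368
(4,0): OLD=356901483583/2147483648 → NEW=255, ERR=-190706846657/2147483648
(4,1): OLD=1467537821693/17179869184 → NEW=0, ERR=1467537821693/17179869184
Target (4,1): original=76, with diffused error = 1467537821693/17179869184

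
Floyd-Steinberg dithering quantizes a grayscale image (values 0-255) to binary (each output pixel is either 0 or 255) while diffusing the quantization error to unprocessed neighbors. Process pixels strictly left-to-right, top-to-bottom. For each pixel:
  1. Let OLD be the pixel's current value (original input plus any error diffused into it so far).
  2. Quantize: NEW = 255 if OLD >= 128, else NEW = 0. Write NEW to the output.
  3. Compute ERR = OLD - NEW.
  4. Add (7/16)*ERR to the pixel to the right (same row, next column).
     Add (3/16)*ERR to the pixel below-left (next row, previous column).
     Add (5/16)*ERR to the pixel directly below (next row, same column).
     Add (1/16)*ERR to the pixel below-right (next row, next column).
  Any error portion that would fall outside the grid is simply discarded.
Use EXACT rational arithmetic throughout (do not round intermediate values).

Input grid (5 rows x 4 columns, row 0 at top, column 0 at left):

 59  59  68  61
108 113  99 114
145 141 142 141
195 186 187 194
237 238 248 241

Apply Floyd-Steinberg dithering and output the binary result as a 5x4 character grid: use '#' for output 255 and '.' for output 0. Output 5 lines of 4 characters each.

Answer: ....
#.##
#.#.
####
####

Derivation:
(0,0): OLD=59 → NEW=0, ERR=59
(0,1): OLD=1357/16 → NEW=0, ERR=1357/16
(0,2): OLD=26907/256 → NEW=0, ERR=26907/256
(0,3): OLD=438205/4096 → NEW=0, ERR=438205/4096
(1,0): OLD=36439/256 → NEW=255, ERR=-28841/256
(1,1): OLD=232673/2048 → NEW=0, ERR=232673/2048
(1,2): OLD=13560053/65536 → NEW=255, ERR=-3151627/65536
(1,3): OLD=139420867/1048576 → NEW=255, ERR=-127966013/1048576
(2,0): OLD=4295739/32768 → NEW=255, ERR=-4060101/32768
(2,1): OLD=111397305/1048576 → NEW=0, ERR=111397305/1048576
(2,2): OLD=330655773/2097152 → NEW=255, ERR=-204117987/2097152
(2,3): OLD=1921836809/33554432 → NEW=0, ERR=1921836809/33554432
(3,0): OLD=2956132875/16777216 → NEW=255, ERR=-1322057205/16777216
(3,1): OLD=42608775381/268435456 → NEW=255, ERR=-25842265899/268435456
(3,2): OLD=566269304875/4294967296 → NEW=255, ERR=-528947355605/4294967296
(3,3): OLD=10440888917933/68719476736 → NEW=255, ERR=-7082577649747/68719476736
(4,0): OLD=834615875055/4294967296 → NEW=255, ERR=-260600785425/4294967296
(4,1): OLD=5269179990989/34359738368 → NEW=255, ERR=-3492553292851/34359738368
(4,2): OLD=153603996120749/1099511627776 → NEW=255, ERR=-126771468962131/1099511627776
(4,3): OLD=2650299818954699/17592186044416 → NEW=255, ERR=-1835707622371381/17592186044416
Row 0: ....
Row 1: #.##
Row 2: #.#.
Row 3: ####
Row 4: ####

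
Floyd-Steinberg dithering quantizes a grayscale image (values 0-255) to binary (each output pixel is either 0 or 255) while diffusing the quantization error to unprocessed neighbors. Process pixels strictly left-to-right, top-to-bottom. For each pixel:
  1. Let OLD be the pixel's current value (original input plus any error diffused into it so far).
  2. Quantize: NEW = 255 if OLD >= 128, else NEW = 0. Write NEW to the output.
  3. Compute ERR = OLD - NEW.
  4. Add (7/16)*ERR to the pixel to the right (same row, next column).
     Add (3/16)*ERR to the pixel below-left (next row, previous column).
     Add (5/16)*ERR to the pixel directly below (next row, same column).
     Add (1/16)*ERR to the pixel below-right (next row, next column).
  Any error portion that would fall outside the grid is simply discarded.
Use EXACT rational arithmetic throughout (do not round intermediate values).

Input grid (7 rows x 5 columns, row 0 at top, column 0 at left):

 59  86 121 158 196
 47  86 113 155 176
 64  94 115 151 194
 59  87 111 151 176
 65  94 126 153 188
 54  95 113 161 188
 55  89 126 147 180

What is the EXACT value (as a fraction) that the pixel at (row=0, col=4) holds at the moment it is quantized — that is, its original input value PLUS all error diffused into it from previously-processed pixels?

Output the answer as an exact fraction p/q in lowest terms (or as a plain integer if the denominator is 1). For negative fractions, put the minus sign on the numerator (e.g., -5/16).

Answer: 16307963/65536

Derivation:
(0,0): OLD=59 → NEW=0, ERR=59
(0,1): OLD=1789/16 → NEW=0, ERR=1789/16
(0,2): OLD=43499/256 → NEW=255, ERR=-21781/256
(0,3): OLD=494701/4096 → NEW=0, ERR=494701/4096
(0,4): OLD=16307963/65536 → NEW=255, ERR=-403717/65536
Target (0,4): original=196, with diffused error = 16307963/65536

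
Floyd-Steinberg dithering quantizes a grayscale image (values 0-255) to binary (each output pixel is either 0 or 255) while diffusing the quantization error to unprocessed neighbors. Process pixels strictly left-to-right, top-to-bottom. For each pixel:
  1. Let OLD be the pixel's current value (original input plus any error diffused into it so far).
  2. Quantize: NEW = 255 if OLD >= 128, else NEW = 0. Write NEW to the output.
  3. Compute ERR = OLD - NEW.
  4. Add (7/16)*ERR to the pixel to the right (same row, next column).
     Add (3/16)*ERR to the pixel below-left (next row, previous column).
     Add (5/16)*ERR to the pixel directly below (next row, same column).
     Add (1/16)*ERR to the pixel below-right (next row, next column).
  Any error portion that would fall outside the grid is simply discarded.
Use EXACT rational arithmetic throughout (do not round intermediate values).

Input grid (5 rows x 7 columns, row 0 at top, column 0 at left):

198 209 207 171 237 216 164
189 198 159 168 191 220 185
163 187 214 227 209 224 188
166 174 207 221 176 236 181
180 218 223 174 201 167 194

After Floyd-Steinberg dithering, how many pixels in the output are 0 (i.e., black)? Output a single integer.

Answer: 7

Derivation:
(0,0): OLD=198 → NEW=255, ERR=-57
(0,1): OLD=2945/16 → NEW=255, ERR=-1135/16
(0,2): OLD=45047/256 → NEW=255, ERR=-20233/256
(0,3): OLD=558785/4096 → NEW=255, ERR=-485695/4096
(0,4): OLD=12132167/65536 → NEW=255, ERR=-4579513/65536
(0,5): OLD=194435825/1048576 → NEW=255, ERR=-72951055/1048576
(0,6): OLD=2240806039/16777216 → NEW=255, ERR=-2037384041/16777216
(1,0): OLD=40419/256 → NEW=255, ERR=-24861/256
(1,1): OLD=235445/2048 → NEW=0, ERR=235445/2048
(1,2): OLD=10350169/65536 → NEW=255, ERR=-6361511/65536
(1,3): OLD=18464101/262144 → NEW=0, ERR=18464101/262144
(1,4): OLD=3011890959/16777216 → NEW=255, ERR=-1266299121/16777216
(1,5): OLD=18535557311/134217728 → NEW=255, ERR=-15689963329/134217728
(1,6): OLD=196621634897/2147483648 → NEW=0, ERR=196621634897/2147483648
(2,0): OLD=5053079/32768 → NEW=255, ERR=-3302761/32768
(2,1): OLD=162067309/1048576 → NEW=255, ERR=-105319571/1048576
(2,2): OLD=2686283399/16777216 → NEW=255, ERR=-1591906681/16777216
(2,3): OLD=25136284943/134217728 → NEW=255, ERR=-9089235697/134217728
(2,4): OLD=148465598719/1073741824 → NEW=255, ERR=-125338566401/1073741824
(2,5): OLD=5114423015701/34359738368 → NEW=255, ERR=-3647310268139/34359738368
(2,6): OLD=89536021313507/549755813888 → NEW=255, ERR=-50651711227933/549755813888
(3,0): OLD=1940617383/16777216 → NEW=0, ERR=1940617383/16777216
(3,1): OLD=22699895835/134217728 → NEW=255, ERR=-11525624805/134217728
(3,2): OLD=129712431041/1073741824 → NEW=0, ERR=129712431041/1073741824
(3,3): OLD=965817738071/4294967296 → NEW=255, ERR=-129398922409/4294967296
(3,4): OLD=56187737822375/549755813888 → NEW=0, ERR=56187737822375/549755813888
(3,5): OLD=980639408432741/4398046511104 → NEW=255, ERR=-140862451898779/4398046511104
(3,6): OLD=9257781369426619/70368744177664 → NEW=255, ERR=-8686248395877701/70368744177664
(4,0): OLD=429594877545/2147483648 → NEW=255, ERR=-118013452695/2147483648
(4,1): OLD=6768952422229/34359738368 → NEW=255, ERR=-1992780861611/34359738368
(4,2): OLD=123343935344411/549755813888 → NEW=255, ERR=-16843797197029/549755813888
(4,3): OLD=782387136651673/4398046511104 → NEW=255, ERR=-339114723679847/4398046511104
(4,4): OLD=6731366087301691/35184372088832 → NEW=255, ERR=-2240648795350469/35184372088832
(4,5): OLD=126520490409540219/1125899906842624 → NEW=0, ERR=126520490409540219/1125899906842624
(4,6): OLD=3649476084349982925/18014398509481984 → NEW=255, ERR=-944195535567922995/18014398509481984
Output grid:
  Row 0: #######  (0 black, running=0)
  Row 1: #.#.##.  (3 black, running=3)
  Row 2: #######  (0 black, running=3)
  Row 3: .#.#.##  (3 black, running=6)
  Row 4: #####.#  (1 black, running=7)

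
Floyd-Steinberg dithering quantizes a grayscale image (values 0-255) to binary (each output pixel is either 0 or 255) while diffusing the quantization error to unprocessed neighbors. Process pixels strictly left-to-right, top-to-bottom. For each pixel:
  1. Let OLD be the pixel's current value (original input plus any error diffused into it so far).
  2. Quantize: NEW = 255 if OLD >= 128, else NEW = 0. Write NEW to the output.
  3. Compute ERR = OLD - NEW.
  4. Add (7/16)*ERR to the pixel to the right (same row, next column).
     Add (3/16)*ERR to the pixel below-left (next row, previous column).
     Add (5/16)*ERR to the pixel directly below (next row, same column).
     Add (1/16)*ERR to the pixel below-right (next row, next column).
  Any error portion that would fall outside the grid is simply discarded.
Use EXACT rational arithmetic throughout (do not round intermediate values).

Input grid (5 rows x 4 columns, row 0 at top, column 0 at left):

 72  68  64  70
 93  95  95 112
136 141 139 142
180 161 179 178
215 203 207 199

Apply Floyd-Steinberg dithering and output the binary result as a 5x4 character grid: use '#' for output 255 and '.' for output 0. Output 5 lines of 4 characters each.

(0,0): OLD=72 → NEW=0, ERR=72
(0,1): OLD=199/2 → NEW=0, ERR=199/2
(0,2): OLD=3441/32 → NEW=0, ERR=3441/32
(0,3): OLD=59927/512 → NEW=0, ERR=59927/512
(1,0): OLD=4293/32 → NEW=255, ERR=-3867/32
(1,1): OLD=25059/256 → NEW=0, ERR=25059/256
(1,2): OLD=1635071/8192 → NEW=255, ERR=-453889/8192
(1,3): OLD=17177897/131072 → NEW=255, ERR=-16245463/131072
(2,0): OLD=477553/4096 → NEW=0, ERR=477553/4096
(2,1): OLD=26824715/131072 → NEW=255, ERR=-6598645/131072
(2,2): OLD=21637039/262144 → NEW=0, ERR=21637039/262144
(2,3): OLD=570071363/4194304 → NEW=255, ERR=-499476157/4194304
(3,0): OLD=434099905/2097152 → NEW=255, ERR=-100673855/2097152
(3,1): OLD=4933451039/33554432 → NEW=255, ERR=-3622929121/33554432
(3,2): OLD=70910413473/536870912 → NEW=255, ERR=-65991669087/536870912
(3,3): OLD=791714589159/8589934592 → NEW=0, ERR=791714589159/8589934592
(4,0): OLD=96504550317/536870912 → NEW=255, ERR=-40397532243/536870912
(4,1): OLD=473696076327/4294967296 → NEW=0, ERR=473696076327/4294967296
(4,2): OLD=31249948822823/137438953472 → NEW=255, ERR=-3796984312537/137438953472
(4,3): OLD=457470037513537/2199023255552 → NEW=255, ERR=-103280892652223/2199023255552
Row 0: ....
Row 1: #.##
Row 2: .#.#
Row 3: ###.
Row 4: #.##

Answer: ....
#.##
.#.#
###.
#.##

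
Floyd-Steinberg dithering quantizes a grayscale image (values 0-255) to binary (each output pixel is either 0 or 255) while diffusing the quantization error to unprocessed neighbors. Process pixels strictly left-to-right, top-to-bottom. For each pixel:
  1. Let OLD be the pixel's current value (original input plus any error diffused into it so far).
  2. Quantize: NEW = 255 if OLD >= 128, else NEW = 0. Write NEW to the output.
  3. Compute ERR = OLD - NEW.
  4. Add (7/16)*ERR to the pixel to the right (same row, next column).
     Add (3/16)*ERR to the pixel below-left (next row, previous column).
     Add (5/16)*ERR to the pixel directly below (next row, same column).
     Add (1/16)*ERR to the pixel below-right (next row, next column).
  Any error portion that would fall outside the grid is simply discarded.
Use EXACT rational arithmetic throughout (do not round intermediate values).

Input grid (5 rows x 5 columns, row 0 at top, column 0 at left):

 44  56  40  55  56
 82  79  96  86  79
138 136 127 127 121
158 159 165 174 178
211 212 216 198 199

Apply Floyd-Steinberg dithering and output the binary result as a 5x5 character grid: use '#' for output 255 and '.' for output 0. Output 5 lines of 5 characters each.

Answer: .....
.#.#.
#.#.#
#.##.
#####

Derivation:
(0,0): OLD=44 → NEW=0, ERR=44
(0,1): OLD=301/4 → NEW=0, ERR=301/4
(0,2): OLD=4667/64 → NEW=0, ERR=4667/64
(0,3): OLD=88989/1024 → NEW=0, ERR=88989/1024
(0,4): OLD=1540427/16384 → NEW=0, ERR=1540427/16384
(1,0): OLD=7031/64 → NEW=0, ERR=7031/64
(1,1): OLD=85505/512 → NEW=255, ERR=-45055/512
(1,2): OLD=1659477/16384 → NEW=0, ERR=1659477/16384
(1,3): OLD=11773969/65536 → NEW=255, ERR=-4937711/65536
(1,4): OLD=84777363/1048576 → NEW=0, ERR=84777363/1048576
(2,0): OLD=1276571/8192 → NEW=255, ERR=-812389/8192
(2,1): OLD=23847705/262144 → NEW=0, ERR=23847705/262144
(2,2): OLD=750048011/4194304 → NEW=255, ERR=-319499509/4194304
(2,3): OLD=6148416113/67108864 → NEW=0, ERR=6148416113/67108864
(2,4): OLD=195034213591/1073741824 → NEW=255, ERR=-78769951529/1073741824
(3,0): OLD=604260907/4194304 → NEW=255, ERR=-465286613/4194304
(3,1): OLD=3973338895/33554432 → NEW=0, ERR=3973338895/33554432
(3,2): OLD=231784445589/1073741824 → NEW=255, ERR=-42019719531/1073741824
(3,3): OLD=358616345181/2147483648 → NEW=255, ERR=-188991985059/2147483648
(3,4): OLD=4202139334417/34359738368 → NEW=0, ERR=4202139334417/34359738368
(4,0): OLD=106588314597/536870912 → NEW=255, ERR=-30313767963/536870912
(4,1): OLD=3608301207205/17179869184 → NEW=255, ERR=-772565434715/17179869184
(4,2): OLD=48102634167243/274877906944 → NEW=255, ERR=-21991232103477/274877906944
(4,3): OLD=686014009862565/4398046511104 → NEW=255, ERR=-435487850468955/4398046511104
(4,4): OLD=13257278726698499/70368744177664 → NEW=255, ERR=-4686751038605821/70368744177664
Row 0: .....
Row 1: .#.#.
Row 2: #.#.#
Row 3: #.##.
Row 4: #####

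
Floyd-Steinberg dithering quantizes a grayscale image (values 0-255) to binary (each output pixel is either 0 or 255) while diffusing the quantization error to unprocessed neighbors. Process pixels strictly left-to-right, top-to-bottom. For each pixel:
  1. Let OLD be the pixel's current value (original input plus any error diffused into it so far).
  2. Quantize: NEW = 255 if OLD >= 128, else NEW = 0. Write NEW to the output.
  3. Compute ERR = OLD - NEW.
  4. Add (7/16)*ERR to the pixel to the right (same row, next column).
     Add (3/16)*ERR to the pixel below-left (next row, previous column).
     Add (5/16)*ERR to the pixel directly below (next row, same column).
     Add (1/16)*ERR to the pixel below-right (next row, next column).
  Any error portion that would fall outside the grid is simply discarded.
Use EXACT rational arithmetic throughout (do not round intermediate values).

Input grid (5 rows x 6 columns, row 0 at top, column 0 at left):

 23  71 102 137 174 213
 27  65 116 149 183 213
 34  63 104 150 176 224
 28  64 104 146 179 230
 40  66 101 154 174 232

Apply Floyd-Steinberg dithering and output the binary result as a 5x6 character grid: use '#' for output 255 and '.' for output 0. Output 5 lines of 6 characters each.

Answer: ..#.##
..#.##
..#.##
..#.##
..#.##

Derivation:
(0,0): OLD=23 → NEW=0, ERR=23
(0,1): OLD=1297/16 → NEW=0, ERR=1297/16
(0,2): OLD=35191/256 → NEW=255, ERR=-30089/256
(0,3): OLD=350529/4096 → NEW=0, ERR=350529/4096
(0,4): OLD=13856967/65536 → NEW=255, ERR=-2854713/65536
(0,5): OLD=203363697/1048576 → NEW=255, ERR=-64023183/1048576
(1,0): OLD=12643/256 → NEW=0, ERR=12643/256
(1,1): OLD=187061/2048 → NEW=0, ERR=187061/2048
(1,2): OLD=9197529/65536 → NEW=255, ERR=-7514151/65536
(1,3): OLD=28853541/262144 → NEW=0, ERR=28853541/262144
(1,4): OLD=3547418511/16777216 → NEW=255, ERR=-730771569/16777216
(1,5): OLD=46208689977/268435456 → NEW=255, ERR=-22242351303/268435456
(2,0): OLD=2181015/32768 → NEW=0, ERR=2181015/32768
(2,1): OLD=107218413/1048576 → NEW=0, ERR=107218413/1048576
(2,2): OLD=2336244999/16777216 → NEW=255, ERR=-1941945081/16777216
(2,3): OLD=15894449295/134217728 → NEW=0, ERR=15894449295/134217728
(2,4): OLD=882793780781/4294967296 → NEW=255, ERR=-212422879699/4294967296
(2,5): OLD=11939737005067/68719476736 → NEW=255, ERR=-5583729562613/68719476736
(3,0): OLD=1140379687/16777216 → NEW=0, ERR=1140379687/16777216
(3,1): OLD=14515422235/134217728 → NEW=0, ERR=14515422235/134217728
(3,2): OLD=154337878273/1073741824 → NEW=255, ERR=-119466286847/1073741824
(3,3): OLD=8096692879107/68719476736 → NEW=0, ERR=8096692879107/68719476736
(3,4): OLD=113941185250467/549755813888 → NEW=255, ERR=-26246547290973/549755813888
(3,5): OLD=1588836252965037/8796093022208 → NEW=255, ERR=-654167467698003/8796093022208
(4,0): OLD=175060800105/2147483648 → NEW=0, ERR=175060800105/2147483648
(4,1): OLD=4083572990677/34359738368 → NEW=0, ERR=4083572990677/34359738368
(4,2): OLD=161713459305455/1099511627776 → NEW=255, ERR=-118662005777425/1099511627776
(4,3): OLD=2246485279249483/17592186044416 → NEW=0, ERR=2246485279249483/17592186044416
(4,4): OLD=58650343906708219/281474976710656 → NEW=255, ERR=-13125775154509061/281474976710656
(4,5): OLD=834849660423732989/4503599627370496 → NEW=255, ERR=-313568244555743491/4503599627370496
Row 0: ..#.##
Row 1: ..#.##
Row 2: ..#.##
Row 3: ..#.##
Row 4: ..#.##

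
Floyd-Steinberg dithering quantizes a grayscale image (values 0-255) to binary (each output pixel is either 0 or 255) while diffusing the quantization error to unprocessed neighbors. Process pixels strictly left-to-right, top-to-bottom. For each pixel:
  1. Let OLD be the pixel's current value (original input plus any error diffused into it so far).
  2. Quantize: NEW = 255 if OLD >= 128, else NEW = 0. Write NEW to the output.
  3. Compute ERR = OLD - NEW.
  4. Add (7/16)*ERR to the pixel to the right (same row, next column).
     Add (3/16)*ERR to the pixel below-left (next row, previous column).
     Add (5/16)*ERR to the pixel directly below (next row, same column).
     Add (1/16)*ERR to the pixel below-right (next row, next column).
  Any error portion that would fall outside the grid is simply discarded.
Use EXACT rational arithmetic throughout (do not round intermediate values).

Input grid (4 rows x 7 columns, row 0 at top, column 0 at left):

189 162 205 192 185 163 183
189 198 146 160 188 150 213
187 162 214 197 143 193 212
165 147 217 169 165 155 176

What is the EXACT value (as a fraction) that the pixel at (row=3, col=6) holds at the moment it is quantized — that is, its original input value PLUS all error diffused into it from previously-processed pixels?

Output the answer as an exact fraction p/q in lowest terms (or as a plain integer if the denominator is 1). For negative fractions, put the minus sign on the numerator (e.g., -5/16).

(0,0): OLD=189 → NEW=255, ERR=-66
(0,1): OLD=1065/8 → NEW=255, ERR=-975/8
(0,2): OLD=19415/128 → NEW=255, ERR=-13225/128
(0,3): OLD=300641/2048 → NEW=255, ERR=-221599/2048
(0,4): OLD=4510887/32768 → NEW=255, ERR=-3844953/32768
(0,5): OLD=58544273/524288 → NEW=0, ERR=58544273/524288
(0,6): OLD=1944925175/8388608 → NEW=255, ERR=-194169865/8388608
(1,0): OLD=18627/128 → NEW=255, ERR=-14013/128
(1,1): OLD=90645/1024 → NEW=0, ERR=90645/1024
(1,2): OLD=4080761/32768 → NEW=0, ERR=4080761/32768
(1,3): OLD=19950757/131072 → NEW=255, ERR=-13472603/131072
(1,4): OLD=1011132655/8388608 → NEW=0, ERR=1011132655/8388608
(1,5): OLD=15163656031/67108864 → NEW=255, ERR=-1949104289/67108864
(1,6): OLD=214790150833/1073741824 → NEW=255, ERR=-59014014287/1073741824
(2,0): OLD=2775223/16384 → NEW=255, ERR=-1402697/16384
(2,1): OLD=88455053/524288 → NEW=255, ERR=-45238387/524288
(2,2): OLD=1689693287/8388608 → NEW=255, ERR=-449401753/8388608
(2,3): OLD=11530959983/67108864 → NEW=255, ERR=-5581800337/67108864
(2,4): OLD=71086249535/536870912 → NEW=255, ERR=-65815833025/536870912
(2,5): OLD=2190747684021/17179869184 → NEW=0, ERR=2190747684021/17179869184
(2,6): OLD=68389258219331/274877906944 → NEW=255, ERR=-1704608051389/274877906944
(3,0): OLD=1023973639/8388608 → NEW=0, ERR=1023973639/8388608
(3,1): OLD=10606182203/67108864 → NEW=255, ERR=-6506578117/67108864
(3,2): OLD=73471972161/536870912 → NEW=255, ERR=-63430110399/536870912
(3,3): OLD=139551737127/2147483648 → NEW=0, ERR=139551737127/2147483648
(3,4): OLD=47782520806663/274877906944 → NEW=255, ERR=-22311345464057/274877906944
(3,5): OLD=330983037515717/2199023255552 → NEW=255, ERR=-229767892650043/2199023255552
(3,6): OLD=4796305620583259/35184372088832 → NEW=255, ERR=-4175709262068901/35184372088832
Target (3,6): original=176, with diffused error = 4796305620583259/35184372088832

Answer: 4796305620583259/35184372088832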